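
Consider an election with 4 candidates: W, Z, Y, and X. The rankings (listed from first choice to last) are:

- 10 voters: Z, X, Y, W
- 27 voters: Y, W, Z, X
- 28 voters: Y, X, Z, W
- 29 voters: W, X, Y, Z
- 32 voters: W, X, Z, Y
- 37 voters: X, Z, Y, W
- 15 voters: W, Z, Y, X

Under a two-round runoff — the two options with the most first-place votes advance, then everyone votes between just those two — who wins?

Round 1 first-place votes: W 76, Z 10, Y 55, X 37.
W and Y advance.
Runoff: W is preferred to Y by 76 voters; Y by 102.
Y wins the runoff.

Y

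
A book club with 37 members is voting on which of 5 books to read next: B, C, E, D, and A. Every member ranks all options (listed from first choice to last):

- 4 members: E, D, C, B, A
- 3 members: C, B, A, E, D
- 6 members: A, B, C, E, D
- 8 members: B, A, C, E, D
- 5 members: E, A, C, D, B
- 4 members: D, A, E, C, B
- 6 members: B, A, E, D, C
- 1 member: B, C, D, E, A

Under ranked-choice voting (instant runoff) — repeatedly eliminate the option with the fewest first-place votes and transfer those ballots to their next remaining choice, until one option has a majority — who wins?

B

Round 1: B 15, C 3, E 9, D 4, A 6. Eliminate C.
Round 2: B 18, E 9, D 4, A 6. Eliminate D.
Round 3: B 18, E 9, A 10. Eliminate E.
Round 4: B 22, A 15. B has a majority.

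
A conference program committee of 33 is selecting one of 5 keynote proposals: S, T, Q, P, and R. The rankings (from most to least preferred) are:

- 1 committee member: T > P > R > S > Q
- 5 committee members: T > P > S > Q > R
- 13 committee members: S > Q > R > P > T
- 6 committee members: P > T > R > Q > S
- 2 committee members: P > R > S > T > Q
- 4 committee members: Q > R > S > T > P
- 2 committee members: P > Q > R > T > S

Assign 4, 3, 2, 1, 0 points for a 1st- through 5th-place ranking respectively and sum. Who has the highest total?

S: 1·1 + 5·2 + 13·4 + 6·0 + 2·2 + 4·2 + 2·0 = 75
T: 1·4 + 5·4 + 13·0 + 6·3 + 2·1 + 4·1 + 2·1 = 50
Q: 1·0 + 5·1 + 13·3 + 6·1 + 2·0 + 4·4 + 2·3 = 72
P: 1·3 + 5·3 + 13·1 + 6·4 + 2·4 + 4·0 + 2·4 = 71
R: 1·2 + 5·0 + 13·2 + 6·2 + 2·3 + 4·3 + 2·2 = 62
S has the highest Borda score (75).

S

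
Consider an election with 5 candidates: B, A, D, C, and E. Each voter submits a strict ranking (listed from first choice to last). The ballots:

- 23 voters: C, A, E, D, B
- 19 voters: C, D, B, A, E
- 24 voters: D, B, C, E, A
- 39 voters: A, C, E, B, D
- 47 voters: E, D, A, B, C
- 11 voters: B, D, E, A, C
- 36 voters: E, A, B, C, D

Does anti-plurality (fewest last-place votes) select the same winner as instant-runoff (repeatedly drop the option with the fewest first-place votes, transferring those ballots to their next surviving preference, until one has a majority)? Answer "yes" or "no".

no

Anti-plurality — last-place votes: B 23, A 24, D 75, C 58, E 19. Winner: E.
Instant-runoff — R1 B 11, A 39, D 24, C 42, E 83 (B out); R2 A 39, D 35, C 42, E 83 (D out); R3 A 39, C 66, E 94 (A out); R4 C 105, E 94 (C winner). Winner: C.
The two methods disagree.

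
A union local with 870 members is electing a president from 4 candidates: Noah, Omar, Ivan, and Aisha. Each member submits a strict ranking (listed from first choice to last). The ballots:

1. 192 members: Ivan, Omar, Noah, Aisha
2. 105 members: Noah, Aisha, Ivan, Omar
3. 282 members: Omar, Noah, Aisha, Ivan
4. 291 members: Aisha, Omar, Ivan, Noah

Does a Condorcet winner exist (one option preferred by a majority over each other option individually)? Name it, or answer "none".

Omar vs Noah: 765–105 for Omar.
Omar vs Ivan: 573–297 for Omar.
Omar vs Aisha: 474–396 for Omar.
Omar beats every other option head-to-head.

Omar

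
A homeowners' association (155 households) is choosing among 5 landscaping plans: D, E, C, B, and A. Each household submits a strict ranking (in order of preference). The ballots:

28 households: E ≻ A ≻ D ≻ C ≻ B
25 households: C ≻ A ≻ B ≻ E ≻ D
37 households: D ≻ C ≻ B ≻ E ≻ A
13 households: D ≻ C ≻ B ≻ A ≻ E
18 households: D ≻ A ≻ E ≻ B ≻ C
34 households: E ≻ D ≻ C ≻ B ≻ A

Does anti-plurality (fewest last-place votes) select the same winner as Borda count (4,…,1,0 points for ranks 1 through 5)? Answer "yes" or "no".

Anti-plurality — last-place votes: D 25, E 13, C 18, B 28, A 71. Winner: E.
Borda — scores: D 430, E 346, C 346, B 202, A 226. Winner: D.
The two methods disagree.

no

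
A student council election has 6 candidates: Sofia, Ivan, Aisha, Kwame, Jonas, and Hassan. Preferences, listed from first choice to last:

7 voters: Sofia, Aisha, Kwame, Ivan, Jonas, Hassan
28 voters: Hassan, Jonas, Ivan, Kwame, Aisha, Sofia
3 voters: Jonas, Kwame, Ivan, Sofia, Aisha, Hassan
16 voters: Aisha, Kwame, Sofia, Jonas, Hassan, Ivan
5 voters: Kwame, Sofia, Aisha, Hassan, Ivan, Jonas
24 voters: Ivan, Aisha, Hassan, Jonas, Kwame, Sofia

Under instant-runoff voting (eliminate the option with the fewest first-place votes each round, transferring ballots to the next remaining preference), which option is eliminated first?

Round 1: Sofia 7, Ivan 24, Aisha 16, Kwame 5, Jonas 3, Hassan 28. Eliminate Jonas.

Jonas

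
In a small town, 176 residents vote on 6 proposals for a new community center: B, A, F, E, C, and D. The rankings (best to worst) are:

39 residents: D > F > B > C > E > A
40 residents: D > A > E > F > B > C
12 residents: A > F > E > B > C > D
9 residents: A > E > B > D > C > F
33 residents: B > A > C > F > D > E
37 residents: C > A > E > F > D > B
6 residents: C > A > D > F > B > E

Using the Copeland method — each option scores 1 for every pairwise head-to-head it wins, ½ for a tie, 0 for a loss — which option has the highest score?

A

B: beats C; loses to A, F, E, and D → score 1.
A: beats B, F, E, C, and D → score 5.
F: beats B, E, and C; loses to A and D → score 3.
E: beats B; loses to A, F, C, and D → score 1.
C: beats E; ties D; loses to B, A, and F → score 1.5.
D: beats B, F, and E; ties C; loses to A → score 3.5.
A has the best pairwise record.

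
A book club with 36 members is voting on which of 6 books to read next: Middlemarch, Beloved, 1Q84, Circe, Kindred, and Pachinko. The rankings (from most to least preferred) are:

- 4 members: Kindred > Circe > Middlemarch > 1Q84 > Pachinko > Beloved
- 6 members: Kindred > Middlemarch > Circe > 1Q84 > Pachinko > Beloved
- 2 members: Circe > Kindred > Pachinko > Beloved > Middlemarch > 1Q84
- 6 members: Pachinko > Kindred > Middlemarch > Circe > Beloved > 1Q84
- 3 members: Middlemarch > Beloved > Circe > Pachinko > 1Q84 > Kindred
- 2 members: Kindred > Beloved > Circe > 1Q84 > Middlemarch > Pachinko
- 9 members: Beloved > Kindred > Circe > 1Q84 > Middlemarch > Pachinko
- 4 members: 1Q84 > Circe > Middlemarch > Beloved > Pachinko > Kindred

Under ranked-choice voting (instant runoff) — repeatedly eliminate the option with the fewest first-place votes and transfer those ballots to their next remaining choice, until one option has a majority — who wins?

Kindred

Round 1: Middlemarch 3, Beloved 9, 1Q84 4, Circe 2, Kindred 12, Pachinko 6. Eliminate Circe.
Round 2: Middlemarch 3, Beloved 9, 1Q84 4, Kindred 14, Pachinko 6. Eliminate Middlemarch.
Round 3: Beloved 12, 1Q84 4, Kindred 14, Pachinko 6. Eliminate 1Q84.
Round 4: Beloved 16, Kindred 14, Pachinko 6. Eliminate Pachinko.
Round 5: Beloved 16, Kindred 20. Kindred has a majority.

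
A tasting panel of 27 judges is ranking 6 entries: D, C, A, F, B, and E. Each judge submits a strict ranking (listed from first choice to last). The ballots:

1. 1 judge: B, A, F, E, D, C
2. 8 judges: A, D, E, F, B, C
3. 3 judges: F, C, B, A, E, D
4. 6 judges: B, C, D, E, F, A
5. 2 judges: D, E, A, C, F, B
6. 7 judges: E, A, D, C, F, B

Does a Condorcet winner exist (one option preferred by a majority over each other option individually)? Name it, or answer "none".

Checking pairwise contests:
A beats D 19–8.
D beats C 18–9.
E beats A 15–12.
D beats F 23–4.
D beats B 17–10.
D beats E 16–11.
Every option loses at least one head-to-head, so there is no Condorcet winner.

none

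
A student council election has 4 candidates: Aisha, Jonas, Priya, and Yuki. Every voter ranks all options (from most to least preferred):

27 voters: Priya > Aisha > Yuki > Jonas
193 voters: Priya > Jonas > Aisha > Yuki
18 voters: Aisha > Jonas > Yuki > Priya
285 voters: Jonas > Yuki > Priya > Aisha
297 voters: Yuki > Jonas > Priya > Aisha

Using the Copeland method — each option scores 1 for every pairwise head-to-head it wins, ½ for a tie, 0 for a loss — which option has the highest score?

Jonas

Aisha: loses to Jonas, Priya, and Yuki → score 0.
Jonas: beats Aisha, Priya, and Yuki → score 3.
Priya: beats Aisha; loses to Jonas and Yuki → score 1.
Yuki: beats Aisha and Priya; loses to Jonas → score 2.
Jonas has the best pairwise record.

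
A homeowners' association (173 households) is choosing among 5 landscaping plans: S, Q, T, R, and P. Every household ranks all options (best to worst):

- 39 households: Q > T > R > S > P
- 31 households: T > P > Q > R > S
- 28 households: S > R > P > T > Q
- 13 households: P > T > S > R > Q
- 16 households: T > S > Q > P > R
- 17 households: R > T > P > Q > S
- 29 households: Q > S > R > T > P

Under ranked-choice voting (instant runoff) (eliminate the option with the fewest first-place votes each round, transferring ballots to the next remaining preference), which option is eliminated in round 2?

Round 1: S 28, Q 68, T 47, R 17, P 13. Eliminate P.
Round 2: S 28, Q 68, T 60, R 17. Eliminate R.

R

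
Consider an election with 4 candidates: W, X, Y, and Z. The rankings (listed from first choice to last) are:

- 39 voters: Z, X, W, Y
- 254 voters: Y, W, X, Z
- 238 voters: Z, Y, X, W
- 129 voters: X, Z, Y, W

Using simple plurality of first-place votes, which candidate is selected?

Z

First-place votes: W 0, X 129, Y 254, Z 277.
Z has the most first-place votes.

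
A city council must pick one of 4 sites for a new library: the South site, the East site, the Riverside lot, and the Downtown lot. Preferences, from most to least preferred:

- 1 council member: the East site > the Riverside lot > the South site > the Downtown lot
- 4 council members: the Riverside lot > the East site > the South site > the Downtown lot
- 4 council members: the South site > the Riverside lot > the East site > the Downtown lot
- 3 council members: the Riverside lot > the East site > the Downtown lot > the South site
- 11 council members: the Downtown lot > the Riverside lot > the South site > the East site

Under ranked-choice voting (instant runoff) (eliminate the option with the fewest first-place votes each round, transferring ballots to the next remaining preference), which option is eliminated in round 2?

the South site

Round 1: the South site 4, the East site 1, the Riverside lot 7, the Downtown lot 11. Eliminate the East site.
Round 2: the South site 4, the Riverside lot 8, the Downtown lot 11. Eliminate the South site.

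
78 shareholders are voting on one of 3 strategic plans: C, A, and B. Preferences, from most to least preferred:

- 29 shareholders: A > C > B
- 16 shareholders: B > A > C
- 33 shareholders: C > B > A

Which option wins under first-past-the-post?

First-place votes: C 33, A 29, B 16.
C has the most first-place votes.

C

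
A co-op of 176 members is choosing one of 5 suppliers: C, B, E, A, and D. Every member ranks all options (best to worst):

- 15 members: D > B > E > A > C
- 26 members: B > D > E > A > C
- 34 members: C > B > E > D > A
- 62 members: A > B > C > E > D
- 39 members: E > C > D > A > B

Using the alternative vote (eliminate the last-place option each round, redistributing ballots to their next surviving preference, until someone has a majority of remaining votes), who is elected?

Round 1: C 34, B 26, E 39, A 62, D 15. Eliminate D.
Round 2: C 34, B 41, E 39, A 62. Eliminate C.
Round 3: B 75, E 39, A 62. Eliminate E.
Round 4: B 75, A 101. A has a majority.

A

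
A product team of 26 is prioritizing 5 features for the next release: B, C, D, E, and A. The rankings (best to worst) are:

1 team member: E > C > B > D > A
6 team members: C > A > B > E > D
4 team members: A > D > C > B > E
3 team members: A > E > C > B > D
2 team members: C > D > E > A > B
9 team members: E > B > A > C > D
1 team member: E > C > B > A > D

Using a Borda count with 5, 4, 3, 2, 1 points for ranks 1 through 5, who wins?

A

B: 1·3 + 6·3 + 4·2 + 3·2 + 2·1 + 9·4 + 1·3 = 76
C: 1·4 + 6·5 + 4·3 + 3·3 + 2·5 + 9·2 + 1·4 = 87
D: 1·2 + 6·1 + 4·4 + 3·1 + 2·4 + 9·1 + 1·1 = 45
E: 1·5 + 6·2 + 4·1 + 3·4 + 2·3 + 9·5 + 1·5 = 89
A: 1·1 + 6·4 + 4·5 + 3·5 + 2·2 + 9·3 + 1·2 = 93
A has the highest Borda score (93).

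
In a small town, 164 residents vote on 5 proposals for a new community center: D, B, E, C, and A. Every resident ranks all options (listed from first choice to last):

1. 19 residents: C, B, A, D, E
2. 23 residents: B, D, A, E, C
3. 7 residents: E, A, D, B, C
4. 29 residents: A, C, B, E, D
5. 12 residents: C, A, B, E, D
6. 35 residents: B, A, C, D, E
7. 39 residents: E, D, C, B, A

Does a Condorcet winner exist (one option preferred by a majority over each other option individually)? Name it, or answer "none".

Checking pairwise contests:
B beats D 118–46.
C beats B 99–65.
B beats E 118–46.
A beats C 94–70.
B beats A 116–48.
Every option loses at least one head-to-head, so there is no Condorcet winner.

none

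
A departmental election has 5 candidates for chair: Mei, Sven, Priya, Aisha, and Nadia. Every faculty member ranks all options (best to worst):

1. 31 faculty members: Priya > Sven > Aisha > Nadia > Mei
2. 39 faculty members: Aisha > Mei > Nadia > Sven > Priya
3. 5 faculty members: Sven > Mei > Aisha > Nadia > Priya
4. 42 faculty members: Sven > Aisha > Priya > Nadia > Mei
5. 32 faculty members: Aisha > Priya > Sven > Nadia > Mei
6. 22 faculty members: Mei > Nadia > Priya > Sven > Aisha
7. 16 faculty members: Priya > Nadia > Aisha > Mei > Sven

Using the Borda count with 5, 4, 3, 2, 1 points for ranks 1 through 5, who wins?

Mei: 31·1 + 39·4 + 5·4 + 42·1 + 32·1 + 22·5 + 16·2 = 423
Sven: 31·4 + 39·2 + 5·5 + 42·5 + 32·3 + 22·2 + 16·1 = 593
Priya: 31·5 + 39·1 + 5·1 + 42·3 + 32·4 + 22·3 + 16·5 = 599
Aisha: 31·3 + 39·5 + 5·3 + 42·4 + 32·5 + 22·1 + 16·3 = 701
Nadia: 31·2 + 39·3 + 5·2 + 42·2 + 32·2 + 22·4 + 16·4 = 489
Aisha has the highest Borda score (701).

Aisha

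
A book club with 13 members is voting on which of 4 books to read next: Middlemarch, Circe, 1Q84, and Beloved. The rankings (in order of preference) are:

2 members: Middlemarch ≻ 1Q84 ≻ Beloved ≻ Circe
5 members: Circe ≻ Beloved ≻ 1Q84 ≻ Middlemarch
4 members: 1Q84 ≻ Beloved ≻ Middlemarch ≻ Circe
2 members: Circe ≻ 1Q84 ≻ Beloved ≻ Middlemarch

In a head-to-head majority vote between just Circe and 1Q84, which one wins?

Circe

Voters preferring Circe to 1Q84: 7; preferring 1Q84 to Circe: 6.
Circe wins the head-to-head.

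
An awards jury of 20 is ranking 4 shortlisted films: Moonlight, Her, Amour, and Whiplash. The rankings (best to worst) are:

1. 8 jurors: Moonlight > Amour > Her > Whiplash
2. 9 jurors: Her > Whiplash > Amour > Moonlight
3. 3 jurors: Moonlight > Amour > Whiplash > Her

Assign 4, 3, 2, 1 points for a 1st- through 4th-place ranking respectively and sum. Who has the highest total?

Her

Moonlight: 8·4 + 9·1 + 3·4 = 53
Her: 8·2 + 9·4 + 3·1 = 55
Amour: 8·3 + 9·2 + 3·3 = 51
Whiplash: 8·1 + 9·3 + 3·2 = 41
Her has the highest Borda score (55).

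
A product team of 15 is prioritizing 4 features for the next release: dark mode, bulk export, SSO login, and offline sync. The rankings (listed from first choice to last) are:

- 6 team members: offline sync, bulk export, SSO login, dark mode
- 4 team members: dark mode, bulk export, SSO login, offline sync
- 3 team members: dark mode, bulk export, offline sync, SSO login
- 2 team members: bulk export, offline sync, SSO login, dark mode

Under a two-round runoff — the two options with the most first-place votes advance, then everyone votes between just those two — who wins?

offline sync

Round 1 first-place votes: dark mode 7, bulk export 2, SSO login 0, offline sync 6.
dark mode and offline sync advance.
Runoff: dark mode is preferred to offline sync by 7 voters; offline sync by 8.
offline sync wins the runoff.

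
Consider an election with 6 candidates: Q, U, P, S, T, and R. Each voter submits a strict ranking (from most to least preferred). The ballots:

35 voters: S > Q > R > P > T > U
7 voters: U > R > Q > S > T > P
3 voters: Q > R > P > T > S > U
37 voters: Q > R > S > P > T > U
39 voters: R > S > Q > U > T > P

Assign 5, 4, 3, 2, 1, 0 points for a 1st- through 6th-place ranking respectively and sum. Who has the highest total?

Q: 35·4 + 7·3 + 3·5 + 37·5 + 39·3 = 478
U: 35·0 + 7·5 + 3·0 + 37·0 + 39·2 = 113
P: 35·2 + 7·0 + 3·3 + 37·2 + 39·0 = 153
S: 35·5 + 7·2 + 3·1 + 37·3 + 39·4 = 459
T: 35·1 + 7·1 + 3·2 + 37·1 + 39·1 = 124
R: 35·3 + 7·4 + 3·4 + 37·4 + 39·5 = 488
R has the highest Borda score (488).

R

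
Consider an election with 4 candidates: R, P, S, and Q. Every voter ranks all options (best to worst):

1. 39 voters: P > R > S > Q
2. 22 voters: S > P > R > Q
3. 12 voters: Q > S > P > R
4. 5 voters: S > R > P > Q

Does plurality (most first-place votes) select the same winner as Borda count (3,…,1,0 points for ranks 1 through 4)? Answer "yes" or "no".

Plurality — first-place votes: R 0, P 39, S 27, Q 12. Winner: P.
Borda — scores: R 110, P 178, S 144, Q 36. Winner: P.
The two methods agree.

yes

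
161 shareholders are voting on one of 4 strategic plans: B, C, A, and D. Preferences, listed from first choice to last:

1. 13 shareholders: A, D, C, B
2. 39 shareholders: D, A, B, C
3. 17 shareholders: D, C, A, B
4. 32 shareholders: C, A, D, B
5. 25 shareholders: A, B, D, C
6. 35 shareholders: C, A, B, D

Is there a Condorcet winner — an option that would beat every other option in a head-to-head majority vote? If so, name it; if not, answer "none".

none

Checking pairwise contests:
C beats B 97–64.
D beats C 94–67.
C beats A 84–77.
A beats D 105–56.
Every option loses at least one head-to-head, so there is no Condorcet winner.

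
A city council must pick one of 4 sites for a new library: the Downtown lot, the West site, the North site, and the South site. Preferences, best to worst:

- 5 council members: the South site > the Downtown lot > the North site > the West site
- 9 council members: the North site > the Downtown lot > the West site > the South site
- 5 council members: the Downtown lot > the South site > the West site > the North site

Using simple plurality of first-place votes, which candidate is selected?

First-place votes: the Downtown lot 5, the West site 0, the North site 9, the South site 5.
the North site has the most first-place votes.

the North site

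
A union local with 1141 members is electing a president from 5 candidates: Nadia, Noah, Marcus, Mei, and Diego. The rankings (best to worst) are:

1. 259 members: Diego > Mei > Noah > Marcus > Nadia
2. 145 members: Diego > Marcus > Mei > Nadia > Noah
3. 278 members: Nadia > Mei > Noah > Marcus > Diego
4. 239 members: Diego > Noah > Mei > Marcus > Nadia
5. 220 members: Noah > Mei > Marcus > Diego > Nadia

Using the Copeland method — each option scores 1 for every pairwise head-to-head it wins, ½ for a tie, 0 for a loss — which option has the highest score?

Diego

Nadia: loses to Noah, Marcus, Mei, and Diego → score 0.
Noah: beats Nadia and Marcus; loses to Mei and Diego → score 2.
Marcus: beats Nadia; loses to Noah, Mei, and Diego → score 1.
Mei: beats Nadia, Noah, and Marcus; loses to Diego → score 3.
Diego: beats Nadia, Noah, Marcus, and Mei → score 4.
Diego has the best pairwise record.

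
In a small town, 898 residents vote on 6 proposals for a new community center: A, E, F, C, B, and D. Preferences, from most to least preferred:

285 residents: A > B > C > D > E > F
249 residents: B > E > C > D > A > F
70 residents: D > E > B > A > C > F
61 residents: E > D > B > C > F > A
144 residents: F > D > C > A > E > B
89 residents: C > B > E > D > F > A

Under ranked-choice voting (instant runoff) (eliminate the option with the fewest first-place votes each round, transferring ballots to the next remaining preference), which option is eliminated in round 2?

C

Round 1: A 285, E 61, F 144, C 89, B 249, D 70. Eliminate E.
Round 2: A 285, F 144, C 89, B 249, D 131. Eliminate C.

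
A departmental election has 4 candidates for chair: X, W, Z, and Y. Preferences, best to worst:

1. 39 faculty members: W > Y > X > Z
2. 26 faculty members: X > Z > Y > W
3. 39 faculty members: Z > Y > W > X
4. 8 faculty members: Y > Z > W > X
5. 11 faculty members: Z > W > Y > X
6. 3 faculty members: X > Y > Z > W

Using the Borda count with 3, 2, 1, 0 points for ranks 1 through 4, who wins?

X: 39·1 + 26·3 + 39·0 + 8·0 + 11·0 + 3·3 = 126
W: 39·3 + 26·0 + 39·1 + 8·1 + 11·2 + 3·0 = 186
Z: 39·0 + 26·2 + 39·3 + 8·2 + 11·3 + 3·1 = 221
Y: 39·2 + 26·1 + 39·2 + 8·3 + 11·1 + 3·2 = 223
Y has the highest Borda score (223).

Y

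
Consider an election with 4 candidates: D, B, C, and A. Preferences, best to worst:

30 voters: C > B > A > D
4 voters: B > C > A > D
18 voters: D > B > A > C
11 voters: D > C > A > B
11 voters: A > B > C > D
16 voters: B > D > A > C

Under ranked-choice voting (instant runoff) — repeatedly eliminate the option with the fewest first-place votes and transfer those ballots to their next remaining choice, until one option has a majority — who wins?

Round 1: D 29, B 20, C 30, A 11. Eliminate A.
Round 2: D 29, B 31, C 30. Eliminate D.
Round 3: B 49, C 41. B has a majority.

B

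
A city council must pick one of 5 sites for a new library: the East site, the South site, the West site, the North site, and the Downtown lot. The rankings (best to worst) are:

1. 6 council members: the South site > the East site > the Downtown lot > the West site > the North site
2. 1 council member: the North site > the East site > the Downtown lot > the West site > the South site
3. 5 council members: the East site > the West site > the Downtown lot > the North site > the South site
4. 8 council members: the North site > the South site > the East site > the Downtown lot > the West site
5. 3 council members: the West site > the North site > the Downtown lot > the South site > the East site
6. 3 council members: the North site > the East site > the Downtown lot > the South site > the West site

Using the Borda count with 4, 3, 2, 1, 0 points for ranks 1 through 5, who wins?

the East site

the East site: 6·3 + 1·3 + 5·4 + 8·2 + 3·0 + 3·3 = 66
the South site: 6·4 + 1·0 + 5·0 + 8·3 + 3·1 + 3·1 = 54
the West site: 6·1 + 1·1 + 5·3 + 8·0 + 3·4 + 3·0 = 34
the North site: 6·0 + 1·4 + 5·1 + 8·4 + 3·3 + 3·4 = 62
the Downtown lot: 6·2 + 1·2 + 5·2 + 8·1 + 3·2 + 3·2 = 44
the East site has the highest Borda score (66).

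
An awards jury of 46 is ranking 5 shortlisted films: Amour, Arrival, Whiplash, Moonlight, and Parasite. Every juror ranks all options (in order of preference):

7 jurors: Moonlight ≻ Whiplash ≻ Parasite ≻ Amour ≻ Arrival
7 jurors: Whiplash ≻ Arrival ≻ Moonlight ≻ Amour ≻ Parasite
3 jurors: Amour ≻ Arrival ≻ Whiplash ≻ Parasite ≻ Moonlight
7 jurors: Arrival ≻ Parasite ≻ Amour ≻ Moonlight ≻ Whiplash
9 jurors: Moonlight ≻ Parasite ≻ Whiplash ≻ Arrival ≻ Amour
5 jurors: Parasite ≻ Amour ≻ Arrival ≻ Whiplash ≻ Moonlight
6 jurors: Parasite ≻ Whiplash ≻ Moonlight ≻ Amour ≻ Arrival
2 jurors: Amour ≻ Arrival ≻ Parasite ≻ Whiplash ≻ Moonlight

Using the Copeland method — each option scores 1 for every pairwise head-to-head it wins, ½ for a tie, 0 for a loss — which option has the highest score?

Amour: ties Arrival; loses to Whiplash, Moonlight, and Parasite → score 0.5.
Arrival: beats Moonlight; ties Amour; loses to Whiplash and Parasite → score 1.5.
Whiplash: beats Amour and Arrival; ties Moonlight; loses to Parasite → score 2.5.
Moonlight: beats Amour; ties Whiplash and Parasite; loses to Arrival → score 2.
Parasite: beats Amour, Arrival, and Whiplash; ties Moonlight → score 3.5.
Parasite has the best pairwise record.

Parasite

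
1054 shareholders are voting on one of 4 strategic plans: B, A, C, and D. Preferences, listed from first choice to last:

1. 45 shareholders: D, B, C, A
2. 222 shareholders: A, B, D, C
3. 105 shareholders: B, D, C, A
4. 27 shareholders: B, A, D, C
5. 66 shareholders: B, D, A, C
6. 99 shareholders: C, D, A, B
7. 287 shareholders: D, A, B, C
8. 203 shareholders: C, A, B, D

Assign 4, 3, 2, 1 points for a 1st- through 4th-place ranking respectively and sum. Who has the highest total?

A

B: 45·3 + 222·3 + 105·4 + 27·4 + 66·4 + 99·1 + 287·2 + 203·2 = 2672
A: 45·1 + 222·4 + 105·1 + 27·3 + 66·2 + 99·2 + 287·3 + 203·3 = 2919
C: 45·2 + 222·1 + 105·2 + 27·1 + 66·1 + 99·4 + 287·1 + 203·4 = 2110
D: 45·4 + 222·2 + 105·3 + 27·2 + 66·3 + 99·3 + 287·4 + 203·1 = 2839
A has the highest Borda score (2919).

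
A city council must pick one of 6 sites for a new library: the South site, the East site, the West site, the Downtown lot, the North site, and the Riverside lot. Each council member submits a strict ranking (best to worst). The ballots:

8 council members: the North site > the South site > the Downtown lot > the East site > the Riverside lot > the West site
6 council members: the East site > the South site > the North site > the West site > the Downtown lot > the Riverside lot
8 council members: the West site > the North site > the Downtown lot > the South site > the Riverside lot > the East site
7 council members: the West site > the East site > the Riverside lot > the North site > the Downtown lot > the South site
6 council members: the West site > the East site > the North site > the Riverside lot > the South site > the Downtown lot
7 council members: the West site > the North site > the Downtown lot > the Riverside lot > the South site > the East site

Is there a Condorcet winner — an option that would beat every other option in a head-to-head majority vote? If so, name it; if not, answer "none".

the West site vs the South site: 28–14 for the West site.
the West site vs the East site: 28–14 for the West site.
the West site vs the Downtown lot: 34–8 for the West site.
the West site vs the North site: 28–14 for the West site.
the West site vs the Riverside lot: 34–8 for the West site.
the West site beats every other option head-to-head.

the West site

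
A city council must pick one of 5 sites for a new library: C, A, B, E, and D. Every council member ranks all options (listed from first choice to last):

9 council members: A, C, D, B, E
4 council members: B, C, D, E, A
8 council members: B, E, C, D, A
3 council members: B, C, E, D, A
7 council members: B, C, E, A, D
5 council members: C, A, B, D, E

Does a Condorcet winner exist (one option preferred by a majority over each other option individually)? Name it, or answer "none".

B

B vs C: 22–14 for B.
B vs A: 22–14 for B.
B vs E: 36–0 for B.
B vs D: 27–9 for B.
B beats every other option head-to-head.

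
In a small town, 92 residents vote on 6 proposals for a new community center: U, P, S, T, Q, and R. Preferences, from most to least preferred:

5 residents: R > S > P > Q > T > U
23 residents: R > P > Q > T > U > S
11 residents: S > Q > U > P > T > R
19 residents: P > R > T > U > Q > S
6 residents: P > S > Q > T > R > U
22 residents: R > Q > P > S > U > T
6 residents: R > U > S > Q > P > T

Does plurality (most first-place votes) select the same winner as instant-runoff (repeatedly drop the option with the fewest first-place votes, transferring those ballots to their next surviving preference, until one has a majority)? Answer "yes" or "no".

yes

Plurality — first-place votes: U 0, P 25, S 11, T 0, Q 0, R 56. Winner: R.
Instant-runoff — R1 U 0, P 25, S 11, T 0, Q 0, R 56 (R winner). Winner: R.
The two methods agree.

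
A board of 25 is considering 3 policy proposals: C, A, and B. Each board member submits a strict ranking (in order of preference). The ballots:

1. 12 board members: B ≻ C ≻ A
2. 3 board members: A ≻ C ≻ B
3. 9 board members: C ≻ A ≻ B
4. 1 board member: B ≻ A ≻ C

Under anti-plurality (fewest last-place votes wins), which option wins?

C

Last-place votes: C 1, A 12, B 12.
C is ranked last by the fewest voters, so C wins.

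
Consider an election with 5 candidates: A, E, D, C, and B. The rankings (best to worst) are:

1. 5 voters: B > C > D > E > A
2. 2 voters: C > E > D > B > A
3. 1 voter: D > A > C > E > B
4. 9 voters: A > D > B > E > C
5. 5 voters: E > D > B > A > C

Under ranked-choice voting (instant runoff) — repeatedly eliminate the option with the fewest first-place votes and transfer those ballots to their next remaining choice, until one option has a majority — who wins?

E

Round 1: A 9, E 5, D 1, C 2, B 5. Eliminate D.
Round 2: A 10, E 5, C 2, B 5. Eliminate C.
Round 3: A 10, E 7, B 5. Eliminate B.
Round 4: A 10, E 12. E has a majority.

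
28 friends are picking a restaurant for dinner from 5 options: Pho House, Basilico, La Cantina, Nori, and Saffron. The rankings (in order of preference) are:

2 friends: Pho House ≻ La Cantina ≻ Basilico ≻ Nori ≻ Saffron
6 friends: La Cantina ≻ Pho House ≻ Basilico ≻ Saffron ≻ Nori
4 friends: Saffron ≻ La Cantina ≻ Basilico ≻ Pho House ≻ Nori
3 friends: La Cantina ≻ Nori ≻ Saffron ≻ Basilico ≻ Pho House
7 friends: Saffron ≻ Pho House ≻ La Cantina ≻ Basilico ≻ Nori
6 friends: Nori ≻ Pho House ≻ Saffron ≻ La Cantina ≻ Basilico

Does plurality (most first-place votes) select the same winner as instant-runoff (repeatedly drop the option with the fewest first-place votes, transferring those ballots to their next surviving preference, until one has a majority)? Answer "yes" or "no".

Plurality — first-place votes: Pho House 2, Basilico 0, La Cantina 9, Nori 6, Saffron 11. Winner: Saffron.
Instant-runoff — R1 Pho House 2, Basilico 0, La Cantina 9, Nori 6, Saffron 11 (Basilico out); R2 Pho House 2, La Cantina 9, Nori 6, Saffron 11 (Pho House out); R3 La Cantina 11, Nori 6, Saffron 11 (Nori out); R4 La Cantina 11, Saffron 17 (Saffron winner). Winner: Saffron.
The two methods agree.

yes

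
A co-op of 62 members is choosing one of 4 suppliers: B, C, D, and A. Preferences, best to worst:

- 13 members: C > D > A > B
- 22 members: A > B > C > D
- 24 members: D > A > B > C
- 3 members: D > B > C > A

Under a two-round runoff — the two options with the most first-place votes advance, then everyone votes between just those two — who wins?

Round 1 first-place votes: B 0, C 13, D 27, A 22.
D and A advance.
Runoff: D is preferred to A by 40 voters; A by 22.
D wins the runoff.

D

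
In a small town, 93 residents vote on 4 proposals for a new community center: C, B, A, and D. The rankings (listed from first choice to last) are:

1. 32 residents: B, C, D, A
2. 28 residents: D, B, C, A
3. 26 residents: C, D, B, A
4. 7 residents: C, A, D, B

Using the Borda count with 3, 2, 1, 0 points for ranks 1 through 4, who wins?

C: 32·2 + 28·1 + 26·3 + 7·3 = 191
B: 32·3 + 28·2 + 26·1 + 7·0 = 178
A: 32·0 + 28·0 + 26·0 + 7·2 = 14
D: 32·1 + 28·3 + 26·2 + 7·1 = 175
C has the highest Borda score (191).

C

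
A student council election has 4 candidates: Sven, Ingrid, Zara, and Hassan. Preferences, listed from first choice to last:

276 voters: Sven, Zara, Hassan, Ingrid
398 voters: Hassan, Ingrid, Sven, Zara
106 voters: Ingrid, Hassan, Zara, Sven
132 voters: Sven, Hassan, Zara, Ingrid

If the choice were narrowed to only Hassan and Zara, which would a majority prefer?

Voters preferring Hassan to Zara: 636; preferring Zara to Hassan: 276.
Hassan wins the head-to-head.

Hassan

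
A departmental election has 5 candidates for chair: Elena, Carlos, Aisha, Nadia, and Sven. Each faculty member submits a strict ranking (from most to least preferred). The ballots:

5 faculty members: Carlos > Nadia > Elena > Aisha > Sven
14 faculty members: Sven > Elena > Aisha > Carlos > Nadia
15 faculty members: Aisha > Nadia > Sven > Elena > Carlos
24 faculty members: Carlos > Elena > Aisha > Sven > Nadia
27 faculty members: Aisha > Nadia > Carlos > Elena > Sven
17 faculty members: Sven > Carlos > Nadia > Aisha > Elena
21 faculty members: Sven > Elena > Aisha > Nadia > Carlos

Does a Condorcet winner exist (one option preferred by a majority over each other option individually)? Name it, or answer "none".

Checking pairwise contests:
Carlos beats Elena 73–50.
Aisha beats Carlos 77–46.
Elena beats Aisha 64–59.
Aisha beats Nadia 101–22.
Aisha beats Sven 71–52.
Every option loses at least one head-to-head, so there is no Condorcet winner.

none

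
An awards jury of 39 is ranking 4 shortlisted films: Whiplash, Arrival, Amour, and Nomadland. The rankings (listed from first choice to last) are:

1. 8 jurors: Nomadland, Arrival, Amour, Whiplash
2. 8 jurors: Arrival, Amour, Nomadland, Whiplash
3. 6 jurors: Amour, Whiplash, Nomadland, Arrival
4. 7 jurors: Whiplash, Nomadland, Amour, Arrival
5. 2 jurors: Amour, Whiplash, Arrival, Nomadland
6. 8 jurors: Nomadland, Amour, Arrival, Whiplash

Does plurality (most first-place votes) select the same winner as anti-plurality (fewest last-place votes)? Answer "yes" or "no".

no

Plurality — first-place votes: Whiplash 7, Arrival 8, Amour 8, Nomadland 16. Winner: Nomadland.
Anti-plurality — last-place votes: Whiplash 24, Arrival 13, Amour 0, Nomadland 2. Winner: Amour.
The two methods disagree.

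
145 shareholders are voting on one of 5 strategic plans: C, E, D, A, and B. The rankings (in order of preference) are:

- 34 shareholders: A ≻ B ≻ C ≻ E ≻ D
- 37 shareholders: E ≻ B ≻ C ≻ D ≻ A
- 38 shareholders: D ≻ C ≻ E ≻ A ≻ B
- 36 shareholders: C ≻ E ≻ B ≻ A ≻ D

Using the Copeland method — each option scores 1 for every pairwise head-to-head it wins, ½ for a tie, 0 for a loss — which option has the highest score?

C: beats E, D, A, and B → score 4.
E: beats D, A, and B; loses to C → score 3.
D: beats A; loses to C, E, and B → score 1.
A: loses to C, E, D, and B → score 0.
B: beats D and A; loses to C and E → score 2.
C has the best pairwise record.

C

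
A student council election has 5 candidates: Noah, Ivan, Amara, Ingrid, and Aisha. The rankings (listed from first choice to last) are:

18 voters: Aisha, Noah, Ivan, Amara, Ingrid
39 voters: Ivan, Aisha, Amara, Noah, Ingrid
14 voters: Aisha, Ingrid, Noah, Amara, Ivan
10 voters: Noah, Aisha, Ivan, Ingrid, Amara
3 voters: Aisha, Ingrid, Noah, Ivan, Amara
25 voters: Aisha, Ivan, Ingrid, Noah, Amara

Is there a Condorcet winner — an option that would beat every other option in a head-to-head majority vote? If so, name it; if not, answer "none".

Aisha

Aisha vs Noah: 99–10 for Aisha.
Aisha vs Ivan: 70–39 for Aisha.
Aisha vs Amara: 109–0 for Aisha.
Aisha vs Ingrid: 109–0 for Aisha.
Aisha beats every other option head-to-head.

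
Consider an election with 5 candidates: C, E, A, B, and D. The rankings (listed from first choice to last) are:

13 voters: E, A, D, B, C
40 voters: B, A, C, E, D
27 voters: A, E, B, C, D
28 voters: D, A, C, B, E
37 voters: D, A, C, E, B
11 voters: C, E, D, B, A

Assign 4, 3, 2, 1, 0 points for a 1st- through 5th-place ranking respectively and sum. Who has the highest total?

C: 13·0 + 40·2 + 27·1 + 28·2 + 37·2 + 11·4 = 281
E: 13·4 + 40·1 + 27·3 + 28·0 + 37·1 + 11·3 = 243
A: 13·3 + 40·3 + 27·4 + 28·3 + 37·3 + 11·0 = 462
B: 13·1 + 40·4 + 27·2 + 28·1 + 37·0 + 11·1 = 266
D: 13·2 + 40·0 + 27·0 + 28·4 + 37·4 + 11·2 = 308
A has the highest Borda score (462).

A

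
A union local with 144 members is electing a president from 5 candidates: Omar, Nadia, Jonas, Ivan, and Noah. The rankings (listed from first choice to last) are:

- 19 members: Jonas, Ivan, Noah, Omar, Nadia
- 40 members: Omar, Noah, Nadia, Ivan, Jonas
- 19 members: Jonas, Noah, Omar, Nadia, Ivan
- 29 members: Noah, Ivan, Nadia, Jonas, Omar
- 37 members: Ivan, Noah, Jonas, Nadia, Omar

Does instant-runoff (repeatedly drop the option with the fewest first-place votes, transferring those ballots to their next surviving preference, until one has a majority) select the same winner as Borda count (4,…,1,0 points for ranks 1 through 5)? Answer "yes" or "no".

no

Instant-runoff — R1 Omar 40, Nadia 0, Jonas 38, Ivan 37, Noah 29 (Nadia out); R2 Omar 40, Jonas 38, Ivan 37, Noah 29 (Noah out); R3 Omar 40, Jonas 38, Ivan 66 (Jonas out); R4 Omar 59, Ivan 85 (Ivan winner). Winner: Ivan.
Borda — scores: Omar 217, Nadia 194, Jonas 255, Ivan 332, Noah 442. Winner: Noah.
The two methods disagree.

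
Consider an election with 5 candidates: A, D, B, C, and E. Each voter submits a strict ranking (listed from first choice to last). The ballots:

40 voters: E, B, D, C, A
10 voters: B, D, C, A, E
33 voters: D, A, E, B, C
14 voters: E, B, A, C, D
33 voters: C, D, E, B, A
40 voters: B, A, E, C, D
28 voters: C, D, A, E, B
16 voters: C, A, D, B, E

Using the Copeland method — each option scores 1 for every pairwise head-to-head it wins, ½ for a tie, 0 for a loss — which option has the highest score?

A: beats E; loses to D, B, and C → score 1.
D: beats A, B, and E; loses to C → score 3.
B: beats A and C; loses to D and E → score 2.
C: beats A and D; loses to B and E → score 2.
E: beats B and C; loses to A and D → score 2.
D has the best pairwise record.

D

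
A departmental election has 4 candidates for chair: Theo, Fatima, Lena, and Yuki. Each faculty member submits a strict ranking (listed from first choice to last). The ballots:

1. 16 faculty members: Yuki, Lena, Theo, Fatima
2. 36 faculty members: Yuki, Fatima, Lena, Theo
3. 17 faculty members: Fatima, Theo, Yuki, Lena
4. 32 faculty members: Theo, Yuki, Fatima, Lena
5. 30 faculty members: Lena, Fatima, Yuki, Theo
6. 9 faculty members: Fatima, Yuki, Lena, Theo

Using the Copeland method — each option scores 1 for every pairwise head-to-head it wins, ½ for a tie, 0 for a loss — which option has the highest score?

Yuki

Theo: loses to Fatima, Lena, and Yuki → score 0.
Fatima: beats Theo and Lena; loses to Yuki → score 2.
Lena: beats Theo; loses to Fatima and Yuki → score 1.
Yuki: beats Theo, Fatima, and Lena → score 3.
Yuki has the best pairwise record.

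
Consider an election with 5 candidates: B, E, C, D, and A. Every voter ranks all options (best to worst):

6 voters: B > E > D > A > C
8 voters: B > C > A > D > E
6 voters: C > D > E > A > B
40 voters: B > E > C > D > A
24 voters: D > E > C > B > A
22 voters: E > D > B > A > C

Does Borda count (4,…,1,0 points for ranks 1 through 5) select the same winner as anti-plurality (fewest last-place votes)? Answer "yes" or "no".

no

Borda — scores: B 284, E 310, C 176, D 240, A 50. Winner: E.
Anti-plurality — last-place votes: B 6, E 8, C 28, D 0, A 64. Winner: D.
The two methods disagree.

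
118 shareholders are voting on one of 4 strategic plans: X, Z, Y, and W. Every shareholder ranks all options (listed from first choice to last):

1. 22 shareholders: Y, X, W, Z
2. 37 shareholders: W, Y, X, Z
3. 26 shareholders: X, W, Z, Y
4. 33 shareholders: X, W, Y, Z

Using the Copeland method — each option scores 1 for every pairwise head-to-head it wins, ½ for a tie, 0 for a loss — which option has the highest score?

X: beats Z and W; ties Y → score 2.5.
Z: loses to X, Y, and W → score 0.
Y: beats Z; ties X; loses to W → score 1.5.
W: beats Z and Y; loses to X → score 2.
X has the best pairwise record.

X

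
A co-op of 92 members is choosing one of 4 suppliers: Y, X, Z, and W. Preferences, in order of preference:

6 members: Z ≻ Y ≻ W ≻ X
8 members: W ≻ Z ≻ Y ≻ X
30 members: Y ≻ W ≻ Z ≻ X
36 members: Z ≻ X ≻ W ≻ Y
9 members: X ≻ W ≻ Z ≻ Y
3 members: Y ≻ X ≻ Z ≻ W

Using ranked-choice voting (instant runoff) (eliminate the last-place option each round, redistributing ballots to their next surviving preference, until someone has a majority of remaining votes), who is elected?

Z

Round 1: Y 33, X 9, Z 42, W 8. Eliminate W.
Round 2: Y 33, X 9, Z 50. Z has a majority.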